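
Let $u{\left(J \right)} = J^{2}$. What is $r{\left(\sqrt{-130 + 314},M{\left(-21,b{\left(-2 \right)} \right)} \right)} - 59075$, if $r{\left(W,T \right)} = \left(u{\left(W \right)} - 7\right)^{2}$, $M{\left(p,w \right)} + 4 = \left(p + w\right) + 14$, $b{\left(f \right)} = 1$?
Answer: $-27746$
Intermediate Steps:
$M{\left(p,w \right)} = 10 + p + w$ ($M{\left(p,w \right)} = -4 + \left(\left(p + w\right) + 14\right) = -4 + \left(14 + p + w\right) = 10 + p + w$)
$r{\left(W,T \right)} = \left(-7 + W^{2}\right)^{2}$ ($r{\left(W,T \right)} = \left(W^{2} - 7\right)^{2} = \left(-7 + W^{2}\right)^{2}$)
$r{\left(\sqrt{-130 + 314},M{\left(-21,b{\left(-2 \right)} \right)} \right)} - 59075 = \left(-7 + \left(\sqrt{-130 + 314}\right)^{2}\right)^{2} - 59075 = \left(-7 + \left(\sqrt{184}\right)^{2}\right)^{2} - 59075 = \left(-7 + \left(2 \sqrt{46}\right)^{2}\right)^{2} - 59075 = \left(-7 + 184\right)^{2} - 59075 = 177^{2} - 59075 = 31329 - 59075 = -27746$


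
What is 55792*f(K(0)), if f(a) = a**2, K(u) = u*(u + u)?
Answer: 0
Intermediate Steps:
K(u) = 2*u**2 (K(u) = u*(2*u) = 2*u**2)
55792*f(K(0)) = 55792*(2*0**2)**2 = 55792*(2*0)**2 = 55792*0**2 = 55792*0 = 0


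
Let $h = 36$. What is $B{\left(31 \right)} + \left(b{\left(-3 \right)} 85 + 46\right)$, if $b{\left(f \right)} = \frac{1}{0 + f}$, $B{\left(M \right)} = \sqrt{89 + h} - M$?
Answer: $- \frac{40}{3} + 5 \sqrt{5} \approx -2.153$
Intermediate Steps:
$B{\left(M \right)} = - M + 5 \sqrt{5}$ ($B{\left(M \right)} = \sqrt{89 + 36} - M = \sqrt{125} - M = 5 \sqrt{5} - M = - M + 5 \sqrt{5}$)
$b{\left(f \right)} = \frac{1}{f}$
$B{\left(31 \right)} + \left(b{\left(-3 \right)} 85 + 46\right) = \left(\left(-1\right) 31 + 5 \sqrt{5}\right) + \left(\frac{1}{-3} \cdot 85 + 46\right) = \left(-31 + 5 \sqrt{5}\right) + \left(\left(- \frac{1}{3}\right) 85 + 46\right) = \left(-31 + 5 \sqrt{5}\right) + \left(- \frac{85}{3} + 46\right) = \left(-31 + 5 \sqrt{5}\right) + \frac{53}{3} = - \frac{40}{3} + 5 \sqrt{5}$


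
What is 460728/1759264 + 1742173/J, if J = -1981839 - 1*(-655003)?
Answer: -38337996001/36472731386 ≈ -1.0511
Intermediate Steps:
J = -1326836 (J = -1981839 + 655003 = -1326836)
460728/1759264 + 1742173/J = 460728/1759264 + 1742173/(-1326836) = 460728*(1/1759264) + 1742173*(-1/1326836) = 57591/219908 - 1742173/1326836 = -38337996001/36472731386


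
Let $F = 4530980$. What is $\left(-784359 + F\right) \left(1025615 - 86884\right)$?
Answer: $3517069277951$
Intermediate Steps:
$\left(-784359 + F\right) \left(1025615 - 86884\right) = \left(-784359 + 4530980\right) \left(1025615 - 86884\right) = 3746621 \cdot 938731 = 3517069277951$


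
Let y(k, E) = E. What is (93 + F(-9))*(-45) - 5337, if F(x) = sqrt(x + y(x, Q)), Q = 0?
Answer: -9522 - 135*I ≈ -9522.0 - 135.0*I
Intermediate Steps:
F(x) = sqrt(x) (F(x) = sqrt(x + 0) = sqrt(x))
(93 + F(-9))*(-45) - 5337 = (93 + sqrt(-9))*(-45) - 5337 = (93 + 3*I)*(-45) - 5337 = (-4185 - 135*I) - 5337 = -9522 - 135*I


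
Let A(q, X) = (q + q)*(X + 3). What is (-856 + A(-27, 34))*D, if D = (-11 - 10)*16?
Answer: 958944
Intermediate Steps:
A(q, X) = 2*q*(3 + X) (A(q, X) = (2*q)*(3 + X) = 2*q*(3 + X))
D = -336 (D = -21*16 = -336)
(-856 + A(-27, 34))*D = (-856 + 2*(-27)*(3 + 34))*(-336) = (-856 + 2*(-27)*37)*(-336) = (-856 - 1998)*(-336) = -2854*(-336) = 958944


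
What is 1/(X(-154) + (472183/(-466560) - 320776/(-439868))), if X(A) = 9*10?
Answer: 51306203520/4603049081479 ≈ 0.011146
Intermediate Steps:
X(A) = 90
1/(X(-154) + (472183/(-466560) - 320776/(-439868))) = 1/(90 + (472183/(-466560) - 320776/(-439868))) = 1/(90 + (472183*(-1/466560) - 320776*(-1/439868))) = 1/(90 + (-472183/466560 + 80194/109967)) = 1/(90 - 14509235321/51306203520) = 1/(4603049081479/51306203520) = 51306203520/4603049081479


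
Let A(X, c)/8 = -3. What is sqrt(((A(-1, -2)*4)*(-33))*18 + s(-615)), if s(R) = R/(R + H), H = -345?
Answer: sqrt(3649577)/8 ≈ 238.80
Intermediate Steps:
A(X, c) = -24 (A(X, c) = 8*(-3) = -24)
s(R) = R/(-345 + R) (s(R) = R/(R - 345) = R/(-345 + R))
sqrt(((A(-1, -2)*4)*(-33))*18 + s(-615)) = sqrt((-24*4*(-33))*18 - 615/(-345 - 615)) = sqrt(-96*(-33)*18 - 615/(-960)) = sqrt(3168*18 - 615*(-1/960)) = sqrt(57024 + 41/64) = sqrt(3649577/64) = sqrt(3649577)/8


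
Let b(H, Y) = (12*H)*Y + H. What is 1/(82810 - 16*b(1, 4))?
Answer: 1/82026 ≈ 1.2191e-5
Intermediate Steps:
b(H, Y) = H + 12*H*Y (b(H, Y) = 12*H*Y + H = H + 12*H*Y)
1/(82810 - 16*b(1, 4)) = 1/(82810 - 16*(1 + 12*4)) = 1/(82810 - 16*(1 + 48)) = 1/(82810 - 16*49) = 1/(82810 - 784) = 1/82026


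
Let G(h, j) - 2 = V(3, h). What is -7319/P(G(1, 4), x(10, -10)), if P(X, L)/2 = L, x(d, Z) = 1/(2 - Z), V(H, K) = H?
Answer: -43914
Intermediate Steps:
G(h, j) = 5 (G(h, j) = 2 + 3 = 5)
P(X, L) = 2*L
-7319/P(G(1, 4), x(10, -10)) = -7319/(2*(-1/(-2 - 10))) = -7319/(2*(-1/(-12))) = -7319/(2*(-1*(-1/12))) = -7319/(2*(1/12)) = -7319/⅙ = -7319*6 = -43914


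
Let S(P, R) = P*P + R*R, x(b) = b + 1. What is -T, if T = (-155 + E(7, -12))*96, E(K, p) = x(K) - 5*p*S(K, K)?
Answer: -550368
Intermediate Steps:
x(b) = 1 + b
S(P, R) = P² + R²
E(K, p) = 1 + K - 10*p*K² (E(K, p) = (1 + K) - 5*p*(K² + K²) = (1 + K) - 5*p*2*K² = (1 + K) - 10*p*K² = 1 + K - 10*p*K²)
T = 550368 (T = (-155 + (1 + 7 - 10*(-12)*7²))*96 = (-155 + (1 + 7 - 10*(-12)*49))*96 = (-155 + (1 + 7 + 5880))*96 = (-155 + 5888)*96 = 5733*96 = 550368)
-T = -1*550368 = -550368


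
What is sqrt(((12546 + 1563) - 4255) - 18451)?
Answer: I*sqrt(8597) ≈ 92.72*I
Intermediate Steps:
sqrt(((12546 + 1563) - 4255) - 18451) = sqrt((14109 - 4255) - 18451) = sqrt(9854 - 18451) = sqrt(-8597) = I*sqrt(8597)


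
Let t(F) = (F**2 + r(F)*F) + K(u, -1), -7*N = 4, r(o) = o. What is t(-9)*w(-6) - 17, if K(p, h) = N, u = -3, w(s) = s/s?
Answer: 1011/7 ≈ 144.43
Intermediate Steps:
w(s) = 1
N = -4/7 (N = -1/7*4 = -4/7 ≈ -0.57143)
K(p, h) = -4/7
t(F) = -4/7 + 2*F**2 (t(F) = (F**2 + F*F) - 4/7 = (F**2 + F**2) - 4/7 = 2*F**2 - 4/7 = -4/7 + 2*F**2)
t(-9)*w(-6) - 17 = (-4/7 + 2*(-9)**2)*1 - 17 = (-4/7 + 2*81)*1 - 17 = (-4/7 + 162)*1 - 17 = (1130/7)*1 - 17 = 1130/7 - 17 = 1011/7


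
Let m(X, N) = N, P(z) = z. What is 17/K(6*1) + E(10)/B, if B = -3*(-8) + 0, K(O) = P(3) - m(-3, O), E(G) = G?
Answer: -21/4 ≈ -5.2500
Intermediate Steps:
K(O) = 3 - O
B = 24 (B = 24 + 0 = 24)
17/K(6*1) + E(10)/B = 17/(3 - 6) + 10/24 = 17/(3 - 1*6) + 10*(1/24) = 17/(3 - 6) + 5/12 = 17/(-3) + 5/12 = 17*(-⅓) + 5/12 = -17/3 + 5/12 = -21/4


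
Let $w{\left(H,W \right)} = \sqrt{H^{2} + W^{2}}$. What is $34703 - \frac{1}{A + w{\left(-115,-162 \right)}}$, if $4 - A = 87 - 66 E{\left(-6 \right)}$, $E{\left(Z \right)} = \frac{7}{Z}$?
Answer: $\frac{481295747}{13869} - \frac{\sqrt{39469}}{13869} \approx 34703.0$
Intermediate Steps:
$A = -160$ ($A = 4 - \left(87 - 66 \frac{7}{-6}\right) = 4 - \left(87 - 66 \cdot 7 \left(- \frac{1}{6}\right)\right) = 4 - \left(87 - -77\right) = 4 - \left(87 + 77\right) = 4 - 164 = -160$)
$34703 - \frac{1}{A + w{\left(-115,-162 \right)}} = 34703 - \frac{1}{-160 + \sqrt{\left(-115\right)^{2} + \left(-162\right)^{2}}} = 34703 - \frac{1}{-160 + \sqrt{13225 + 26244}} = 34703 - \frac{1}{-160 + \sqrt{39469}}$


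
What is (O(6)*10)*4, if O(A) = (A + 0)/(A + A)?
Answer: 20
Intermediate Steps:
O(A) = ½ (O(A) = A/((2*A)) = A*(1/(2*A)) = ½)
(O(6)*10)*4 = ((½)*10)*4 = 5*4 = 20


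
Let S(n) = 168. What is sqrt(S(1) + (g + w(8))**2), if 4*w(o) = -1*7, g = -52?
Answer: sqrt(48913)/4 ≈ 55.291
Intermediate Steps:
w(o) = -7/4 (w(o) = (-1*7)/4 = (1/4)*(-7) = -7/4)
sqrt(S(1) + (g + w(8))**2) = sqrt(168 + (-52 - 7/4)**2) = sqrt(168 + (-215/4)**2) = sqrt(168 + 46225/16) = sqrt(48913/16) = sqrt(48913)/4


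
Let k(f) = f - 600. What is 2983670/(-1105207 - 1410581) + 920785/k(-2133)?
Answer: -387442370615/1145941434 ≈ -338.10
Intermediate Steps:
k(f) = -600 + f
2983670/(-1105207 - 1410581) + 920785/k(-2133) = 2983670/(-1105207 - 1410581) + 920785/(-600 - 2133) = 2983670/(-2515788) + 920785/(-2733) = 2983670*(-1/2515788) + 920785*(-1/2733) = -1491835/1257894 - 920785/2733 = -387442370615/1145941434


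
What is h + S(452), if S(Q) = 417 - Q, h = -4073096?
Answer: -4073131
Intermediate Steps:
h + S(452) = -4073096 + (417 - 1*452) = -4073096 + (417 - 452) = -4073096 - 35 = -4073131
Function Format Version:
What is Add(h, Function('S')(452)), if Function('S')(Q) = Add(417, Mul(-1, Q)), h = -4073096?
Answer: -4073131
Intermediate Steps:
Add(h, Function('S')(452)) = Add(-4073096, Add(417, Mul(-1, 452))) = Add(-4073096, Add(417, -452)) = Add(-4073096, -35) = -4073131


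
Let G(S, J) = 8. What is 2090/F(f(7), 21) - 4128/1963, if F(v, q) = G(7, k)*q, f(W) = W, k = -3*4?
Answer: 1704583/164892 ≈ 10.338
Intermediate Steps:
k = -12
F(v, q) = 8*q
2090/F(f(7), 21) - 4128/1963 = 2090/((8*21)) - 4128/1963 = 2090/168 - 4128*1/1963 = 2090*(1/168) - 4128/1963 = 1045/84 - 4128/1963 = 1704583/164892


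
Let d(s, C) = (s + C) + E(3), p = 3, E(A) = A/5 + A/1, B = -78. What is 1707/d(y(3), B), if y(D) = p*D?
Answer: -2845/109 ≈ -26.101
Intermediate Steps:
E(A) = 6*A/5 (E(A) = A*(1/5) + A*1 = A/5 + A = 6*A/5)
y(D) = 3*D
d(s, C) = 18/5 + C + s (d(s, C) = (s + C) + (6/5)*3 = (C + s) + 18/5 = 18/5 + C + s)
1707/d(y(3), B) = 1707/(18/5 - 78 + 3*3) = 1707/(18/5 - 78 + 9) = 1707/(-327/5) = 1707*(-5/327) = -2845/109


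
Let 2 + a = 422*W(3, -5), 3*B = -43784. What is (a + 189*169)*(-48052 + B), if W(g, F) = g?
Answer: -6240547700/3 ≈ -2.0802e+9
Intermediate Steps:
B = -43784/3 (B = (1/3)*(-43784) = -43784/3 ≈ -14595.)
a = 1264 (a = -2 + 422*3 = -2 + 1266 = 1264)
(a + 189*169)*(-48052 + B) = (1264 + 189*169)*(-48052 - 43784/3) = (1264 + 31941)*(-187940/3) = 33205*(-187940/3) = -6240547700/3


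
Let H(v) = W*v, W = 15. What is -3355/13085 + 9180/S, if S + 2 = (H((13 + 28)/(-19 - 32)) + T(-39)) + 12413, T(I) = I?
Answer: 267419171/549881423 ≈ 0.48632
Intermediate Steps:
H(v) = 15*v
S = 210119/17 (S = -2 + ((15*((13 + 28)/(-19 - 32)) - 39) + 12413) = -2 + ((15*(41/(-51)) - 39) + 12413) = -2 + ((15*(41*(-1/51)) - 39) + 12413) = -2 + ((15*(-41/51) - 39) + 12413) = -2 + ((-205/17 - 39) + 12413) = -2 + (-868/17 + 12413) = -2 + 210153/17 = 210119/17 ≈ 12360.)
-3355/13085 + 9180/S = -3355/13085 + 9180/(210119/17) = -3355*1/13085 + 9180*(17/210119) = -671/2617 + 156060/210119 = 267419171/549881423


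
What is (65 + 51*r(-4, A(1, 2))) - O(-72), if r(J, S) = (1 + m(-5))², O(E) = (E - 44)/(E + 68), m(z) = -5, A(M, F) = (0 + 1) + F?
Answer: 852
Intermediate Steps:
A(M, F) = 1 + F
O(E) = (-44 + E)/(68 + E)
r(J, S) = 16 (r(J, S) = (1 - 5)² = (-4)² = 16)
(65 + 51*r(-4, A(1, 2))) - O(-72) = (65 + 51*16) - (-44 - 72)/(68 - 72) = (65 + 816) - (-116)/(-4) = 881 - (-1)*(-116)/4 = 881 - 1*29 = 881 - 29 = 852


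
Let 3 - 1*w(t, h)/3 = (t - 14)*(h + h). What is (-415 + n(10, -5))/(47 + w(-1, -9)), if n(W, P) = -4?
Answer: 419/754 ≈ 0.55570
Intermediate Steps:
w(t, h) = 9 - 6*h*(-14 + t) (w(t, h) = 9 - 3*(t - 14)*(h + h) = 9 - 3*(-14 + t)*2*h = 9 - 6*h*(-14 + t))
(-415 + n(10, -5))/(47 + w(-1, -9)) = (-415 - 4)/(47 + (9 + 84*(-9) - 6*(-9)*(-1))) = -419/(47 + (9 - 756 - 54)) = -419/(47 - 801) = -419/(-754) = -419*(-1/754) = 419/754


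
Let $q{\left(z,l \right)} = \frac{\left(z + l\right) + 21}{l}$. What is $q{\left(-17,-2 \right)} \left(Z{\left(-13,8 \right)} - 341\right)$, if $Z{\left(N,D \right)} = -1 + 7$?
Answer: $335$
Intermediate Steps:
$Z{\left(N,D \right)} = 6$
$q{\left(z,l \right)} = \frac{21 + l + z}{l}$ ($q{\left(z,l \right)} = \frac{\left(l + z\right) + 21}{l} = \frac{21 + l + z}{l}$)
$q{\left(-17,-2 \right)} \left(Z{\left(-13,8 \right)} - 341\right) = \frac{21 - 2 - 17}{-2} \left(6 - 341\right) = \left(- \frac{1}{2}\right) 2 \left(-335\right) = \left(-1\right) \left(-335\right) = 335$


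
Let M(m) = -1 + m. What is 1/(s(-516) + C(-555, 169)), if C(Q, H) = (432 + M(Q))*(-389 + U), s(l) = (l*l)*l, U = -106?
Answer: -1/137326716 ≈ -7.2819e-9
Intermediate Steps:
s(l) = l³ (s(l) = l²*l = l³)
C(Q, H) = -213345 - 495*Q (C(Q, H) = (432 + (-1 + Q))*(-389 - 106) = (431 + Q)*(-495) = -213345 - 495*Q)
1/(s(-516) + C(-555, 169)) = 1/((-516)³ + (-213345 - 495*(-555))) = 1/(-137388096 + (-213345 + 274725)) = 1/(-137388096 + 61380) = 1/(-137326716) = -1/137326716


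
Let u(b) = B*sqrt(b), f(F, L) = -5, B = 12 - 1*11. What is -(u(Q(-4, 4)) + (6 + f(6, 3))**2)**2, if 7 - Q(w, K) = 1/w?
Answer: -33/4 - sqrt(29) ≈ -13.635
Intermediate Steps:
B = 1 (B = 12 - 11 = 1)
Q(w, K) = 7 - 1/w
u(b) = sqrt(b) (u(b) = 1*sqrt(b) = sqrt(b))
-(u(Q(-4, 4)) + (6 + f(6, 3))**2)**2 = -(sqrt(7 - 1/(-4)) + (6 - 5)**2)**2 = -(sqrt(7 - 1*(-1/4)) + 1**2)**2 = -(sqrt(7 + 1/4) + 1)**2 = -(sqrt(29/4) + 1)**2 = -(sqrt(29)/2 + 1)**2 = -(1 + sqrt(29)/2)**2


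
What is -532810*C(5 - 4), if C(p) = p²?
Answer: -532810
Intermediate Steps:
-532810*C(5 - 4) = -532810*(5 - 4)² = -532810*1² = -532810*1 = -532810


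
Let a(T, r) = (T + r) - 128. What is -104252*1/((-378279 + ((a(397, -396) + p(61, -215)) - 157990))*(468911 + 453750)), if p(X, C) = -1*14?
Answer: 52126/247462293505 ≈ 2.1064e-7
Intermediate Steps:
p(X, C) = -14
a(T, r) = -128 + T + r
-104252*1/((-378279 + ((a(397, -396) + p(61, -215)) - 157990))*(468911 + 453750)) = -104252*1/((-378279 + (((-128 + 397 - 396) - 14) - 157990))*(468911 + 453750)) = -104252*1/(922661*(-378279 + ((-127 - 14) - 157990))) = -104252*1/(922661*(-378279 + (-141 - 157990))) = -104252*1/(922661*(-378279 - 158131)) = -104252/((-536410*922661)) = -104252/(-494924587010) = -104252*(-1/494924587010) = 52126/247462293505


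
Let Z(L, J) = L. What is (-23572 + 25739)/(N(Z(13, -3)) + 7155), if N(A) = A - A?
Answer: 2167/7155 ≈ 0.30287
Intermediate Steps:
N(A) = 0
(-23572 + 25739)/(N(Z(13, -3)) + 7155) = (-23572 + 25739)/(0 + 7155) = 2167/7155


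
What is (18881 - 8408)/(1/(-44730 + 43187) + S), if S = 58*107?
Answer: 16159839/9575857 ≈ 1.6876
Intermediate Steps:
S = 6206
(18881 - 8408)/(1/(-44730 + 43187) + S) = (18881 - 8408)/(1/(-44730 + 43187) + 6206) = 10473/(1/(-1543) + 6206) = 10473/(-1/1543 + 6206) = 10473/(9575857/1543) = 10473*(1543/9575857) = 16159839/9575857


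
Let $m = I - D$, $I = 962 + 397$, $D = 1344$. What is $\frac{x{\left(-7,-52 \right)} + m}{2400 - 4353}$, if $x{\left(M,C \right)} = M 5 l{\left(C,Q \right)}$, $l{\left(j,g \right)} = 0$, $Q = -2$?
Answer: $- \frac{5}{651} \approx -0.0076805$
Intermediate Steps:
$I = 1359$
$x{\left(M,C \right)} = 0$ ($x{\left(M,C \right)} = M 5 \cdot 0 = 5 M 0 = 0$)
$m = 15$ ($m = 1359 - 1344 = 15$)
$\frac{x{\left(-7,-52 \right)} + m}{2400 - 4353} = \frac{0 + 15}{2400 - 4353} = \frac{15}{-1953} = 15 \left(- \frac{1}{1953}\right) = - \frac{5}{651}$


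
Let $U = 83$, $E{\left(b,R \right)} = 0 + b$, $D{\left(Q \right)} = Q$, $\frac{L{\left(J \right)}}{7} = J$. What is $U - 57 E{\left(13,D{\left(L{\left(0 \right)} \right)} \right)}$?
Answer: $-658$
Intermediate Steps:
$L{\left(J \right)} = 7 J$
$E{\left(b,R \right)} = b$
$U - 57 E{\left(13,D{\left(L{\left(0 \right)} \right)} \right)} = 83 - 741 = -658$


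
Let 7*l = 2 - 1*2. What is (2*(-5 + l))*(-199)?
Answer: 1990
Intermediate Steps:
l = 0 (l = (2 - 1*2)/7 = (2 - 2)/7 = (⅐)*0 = 0)
(2*(-5 + l))*(-199) = (2*(-5 + 0))*(-199) = (2*(-5))*(-199) = -10*(-199) = 1990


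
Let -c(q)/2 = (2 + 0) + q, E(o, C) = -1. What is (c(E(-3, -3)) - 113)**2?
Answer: 13225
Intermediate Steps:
c(q) = -4 - 2*q (c(q) = -2*((2 + 0) + q) = -2*(2 + q) = -4 - 2*q)
(c(E(-3, -3)) - 113)**2 = ((-4 - 2*(-1)) - 113)**2 = ((-4 + 2) - 113)**2 = (-2 - 113)**2 = (-115)**2 = 13225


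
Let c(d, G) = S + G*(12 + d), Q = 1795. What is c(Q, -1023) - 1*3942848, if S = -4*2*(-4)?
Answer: -5791377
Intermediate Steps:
S = 32 (S = -8*(-4) = 32)
c(d, G) = 32 + G*(12 + d)
c(Q, -1023) - 1*3942848 = (32 + 12*(-1023) - 1023*1795) - 1*3942848 = (32 - 12276 - 1836285) - 3942848 = -1848529 - 3942848 = -5791377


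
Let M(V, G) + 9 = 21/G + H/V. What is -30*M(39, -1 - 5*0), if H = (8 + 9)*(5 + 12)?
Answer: 8810/13 ≈ 677.69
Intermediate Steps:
H = 289 (H = 17*17 = 289)
M(V, G) = -9 + 21/G + 289/V (M(V, G) = -9 + (21/G + 289/V) = -9 + 21/G + 289/V)
-30*M(39, -1 - 5*0) = -30*(-9 + 21/(-1 - 5*0) + 289/39) = -30*(-9 + 21/(-1 + 0) + 289*(1/39)) = -30*(-9 + 21/(-1) + 289/39) = -30*(-9 + 21*(-1) + 289/39) = -30*(-9 - 21 + 289/39) = -30*(-881/39) = 8810/13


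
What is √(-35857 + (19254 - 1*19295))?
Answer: I*√35898 ≈ 189.47*I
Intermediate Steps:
√(-35857 + (19254 - 1*19295)) = √(-35857 + (19254 - 19295)) = √(-35857 - 41) = √(-35898) = I*√35898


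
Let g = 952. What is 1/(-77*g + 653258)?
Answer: 1/579954 ≈ 1.7243e-6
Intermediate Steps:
1/(-77*g + 653258) = 1/(-77*952 + 653258) = 1/(-73304 + 653258) = 1/579954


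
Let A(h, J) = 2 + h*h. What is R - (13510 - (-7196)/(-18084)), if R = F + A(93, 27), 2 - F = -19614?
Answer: 66718196/4521 ≈ 14757.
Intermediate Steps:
A(h, J) = 2 + h**2
F = 19616 (F = 2 - 1*(-19614) = 2 + 19614 = 19616)
R = 28267 (R = 19616 + (2 + 93**2) = 19616 + (2 + 8649) = 19616 + 8651 = 28267)
R - (13510 - (-7196)/(-18084)) = 28267 - (13510 - (-7196)/(-18084)) = 28267 - (13510 - (-7196)*(-1)/18084) = 28267 - (13510 - 1*1799/4521) = 28267 - (13510 - 1799/4521) = 28267 - 1*61076911/4521 = 28267 - 61076911/4521 = 66718196/4521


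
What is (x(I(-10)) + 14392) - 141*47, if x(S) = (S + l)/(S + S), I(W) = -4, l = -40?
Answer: 15541/2 ≈ 7770.5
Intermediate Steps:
x(S) = (-40 + S)/(2*S) (x(S) = (S - 40)/(S + S) = (-40 + S)/((2*S)) = (-40 + S)*(1/(2*S)) = (-40 + S)/(2*S))
(x(I(-10)) + 14392) - 141*47 = ((½)*(-40 - 4)/(-4) + 14392) - 141*47 = ((½)*(-¼)*(-44) + 14392) - 6627 = (11/2 + 14392) - 6627 = 28795/2 - 6627 = 15541/2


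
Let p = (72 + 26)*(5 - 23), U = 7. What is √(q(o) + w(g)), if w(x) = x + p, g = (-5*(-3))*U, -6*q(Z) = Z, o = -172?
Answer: I*√14673/3 ≈ 40.377*I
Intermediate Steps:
q(Z) = -Z/6
p = -1764 (p = 98*(-18) = -1764)
g = 105 (g = -5*(-3)*7 = 15*7 = 105)
w(x) = -1764 + x (w(x) = x - 1764 = -1764 + x)
√(q(o) + w(g)) = √(-⅙*(-172) + (-1764 + 105)) = √(86/3 - 1659) = √(-4891/3) = I*√14673/3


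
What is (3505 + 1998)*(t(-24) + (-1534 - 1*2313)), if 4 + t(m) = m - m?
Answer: -21192053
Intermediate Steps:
t(m) = -4 (t(m) = -4 + (m - m) = -4 + 0 = -4)
(3505 + 1998)*(t(-24) + (-1534 - 1*2313)) = (3505 + 1998)*(-4 + (-1534 - 1*2313)) = 5503*(-4 + (-1534 - 2313)) = 5503*(-4 - 3847) = 5503*(-3851) = -21192053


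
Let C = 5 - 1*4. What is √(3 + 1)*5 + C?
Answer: 11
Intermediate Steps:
C = 1 (C = 5 - 4 = 1)
√(3 + 1)*5 + C = √(3 + 1)*5 + 1 = √4*5 + 1 = 2*5 + 1 = 10 + 1 = 11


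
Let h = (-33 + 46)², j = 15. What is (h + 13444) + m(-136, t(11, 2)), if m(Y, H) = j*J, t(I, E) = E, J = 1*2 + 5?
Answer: 13718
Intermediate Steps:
J = 7 (J = 2 + 5 = 7)
h = 169 (h = 13² = 169)
m(Y, H) = 105 (m(Y, H) = 15*7 = 105)
(h + 13444) + m(-136, t(11, 2)) = (169 + 13444) + 105 = 13613 + 105 = 13718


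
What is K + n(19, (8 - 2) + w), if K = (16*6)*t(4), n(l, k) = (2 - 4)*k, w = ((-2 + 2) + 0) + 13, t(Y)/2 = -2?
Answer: -422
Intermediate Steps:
t(Y) = -4 (t(Y) = 2*(-2) = -4)
w = 13 (w = (0 + 0) + 13 = 0 + 13 = 13)
n(l, k) = -2*k
K = -384 (K = (16*6)*(-4) = 96*(-4) = -384)
K + n(19, (8 - 2) + w) = -384 - 2*((8 - 2) + 13) = -384 - 2*(6 + 13) = -384 - 2*19 = -384 - 38 = -422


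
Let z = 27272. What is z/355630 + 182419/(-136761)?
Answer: -30571961489/24318157215 ≈ -1.2572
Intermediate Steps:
z/355630 + 182419/(-136761) = 27272/355630 + 182419/(-136761) = 27272*(1/355630) + 182419*(-1/136761) = 13636/177815 - 182419/136761 = -30571961489/24318157215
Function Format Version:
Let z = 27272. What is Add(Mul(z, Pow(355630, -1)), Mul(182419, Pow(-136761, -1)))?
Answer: Rational(-30571961489, 24318157215) ≈ -1.2572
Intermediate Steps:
Add(Mul(z, Pow(355630, -1)), Mul(182419, Pow(-136761, -1))) = Add(Mul(27272, Pow(355630, -1)), Mul(182419, Pow(-136761, -1))) = Add(Mul(27272, Rational(1, 355630)), Mul(182419, Rational(-1, 136761))) = Add(Rational(13636, 177815), Rational(-182419, 136761)) = Rational(-30571961489, 24318157215)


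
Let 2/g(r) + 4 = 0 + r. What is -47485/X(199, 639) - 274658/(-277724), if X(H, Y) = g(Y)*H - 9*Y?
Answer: 4688557472673/507052787794 ≈ 9.2467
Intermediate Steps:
g(r) = 2/(-4 + r) (g(r) = 2/(-4 + (0 + r)) = 2/(-4 + r))
X(H, Y) = -9*Y + 2*H/(-4 + Y) (X(H, Y) = (2/(-4 + Y))*H - 9*Y = 2*H/(-4 + Y) - 9*Y = -9*Y + 2*H/(-4 + Y))
-47485/X(199, 639) - 274658/(-277724) = -47485*(-4 + 639)/(2*199 - 9*639*(-4 + 639)) - 274658/(-277724) = -47485*635/(398 - 9*639*635) - 274658*(-1/277724) = -47485*635/(398 - 3651885) + 137329/138862 = -47485/((1/635)*(-3651487)) + 137329/138862 = -47485/(-3651487/635) + 137329/138862 = -47485*(-635/3651487) + 137329/138862 = 30152975/3651487 + 137329/138862 = 4688557472673/507052787794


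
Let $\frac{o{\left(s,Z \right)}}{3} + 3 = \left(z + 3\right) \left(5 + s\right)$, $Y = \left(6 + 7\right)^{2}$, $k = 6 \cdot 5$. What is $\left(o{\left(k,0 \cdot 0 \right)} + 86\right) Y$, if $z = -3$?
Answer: $13013$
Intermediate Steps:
$k = 30$
$Y = 169$ ($Y = 13^{2} = 169$)
$o{\left(s,Z \right)} = -9$ ($o{\left(s,Z \right)} = -9 + 3 \left(-3 + 3\right) \left(5 + s\right) = -9 + 3 \cdot 0 \left(5 + s\right) = -9 + 3 \cdot 0 = -9 + 0 = -9$)
$\left(o{\left(k,0 \cdot 0 \right)} + 86\right) Y = \left(-9 + 86\right) 169 = 77 \cdot 169 = 13013$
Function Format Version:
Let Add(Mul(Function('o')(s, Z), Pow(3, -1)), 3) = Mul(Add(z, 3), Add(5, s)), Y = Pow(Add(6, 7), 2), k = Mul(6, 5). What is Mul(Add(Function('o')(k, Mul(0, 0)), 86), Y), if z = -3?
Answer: 13013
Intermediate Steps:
k = 30
Y = 169 (Y = Pow(13, 2) = 169)
Function('o')(s, Z) = -9 (Function('o')(s, Z) = Add(-9, Mul(3, Mul(Add(-3, 3), Add(5, s)))) = Add(-9, Mul(3, Mul(0, Add(5, s)))) = Add(-9, Mul(3, 0)) = Add(-9, 0) = -9)
Mul(Add(Function('o')(k, Mul(0, 0)), 86), Y) = Mul(Add(-9, 86), 169) = Mul(77, 169) = 13013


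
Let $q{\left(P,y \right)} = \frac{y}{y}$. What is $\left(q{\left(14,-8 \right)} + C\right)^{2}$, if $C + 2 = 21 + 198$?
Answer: $47524$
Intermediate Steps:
$q{\left(P,y \right)} = 1$
$C = 217$ ($C = -2 + \left(21 + 198\right) = -2 + 219 = 217$)
$\left(q{\left(14,-8 \right)} + C\right)^{2} = \left(1 + 217\right)^{2} = 218^{2} = 47524$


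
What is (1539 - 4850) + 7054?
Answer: 3743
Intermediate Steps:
(1539 - 4850) + 7054 = -3311 + 7054 = 3743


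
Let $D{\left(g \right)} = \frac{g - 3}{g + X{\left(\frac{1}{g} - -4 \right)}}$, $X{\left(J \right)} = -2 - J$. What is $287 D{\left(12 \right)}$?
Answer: $\frac{30996}{71} \approx 436.56$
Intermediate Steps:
$D{\left(g \right)} = \frac{-3 + g}{-6 + g - \frac{1}{g}}$ ($D{\left(g \right)} = \frac{g - 3}{g - \left(2 + 4 + \frac{1}{g}\right)} = \frac{-3 + g}{g - \left(6 + \frac{1}{g}\right)} = \frac{-3 + g}{-6 + g - \frac{1}{g}}$)
$287 D{\left(12 \right)} = 287 \left(\left(-1\right) 12 \frac{1}{1 - 12 \left(-6 + 12\right)} \left(-3 + 12\right)\right) = 287 \left(\left(-1\right) 12 \frac{1}{1 - 12 \cdot 6} \cdot 9\right) = 287 \left(\left(-1\right) 12 \frac{1}{1 - 72} \cdot 9\right) = 287 \left(\left(-1\right) 12 \frac{1}{-71} \cdot 9\right) = 287 \left(\left(-1\right) 12 \left(- \frac{1}{71}\right) 9\right) = 287 \cdot \frac{108}{71} = \frac{30996}{71}$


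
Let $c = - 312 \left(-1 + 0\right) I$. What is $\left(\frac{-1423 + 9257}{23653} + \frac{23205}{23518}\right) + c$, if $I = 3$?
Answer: $\frac{521403001621}{556271254} \approx 937.32$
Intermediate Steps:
$c = 936$ ($c = - 312 \left(-1 + 0\right) 3 = - 312 \left(\left(-1\right) 3\right) = \left(-312\right) \left(-3\right) = 936$)
$\left(\frac{-1423 + 9257}{23653} + \frac{23205}{23518}\right) + c = \left(\frac{-1423 + 9257}{23653} + \frac{23205}{23518}\right) + 936 = \left(7834 \cdot \frac{1}{23653} + 23205 \cdot \frac{1}{23518}\right) + 936 = \left(\frac{7834}{23653} + \frac{23205}{23518}\right) + 936 = \frac{733107877}{556271254} + 936 = \frac{521403001621}{556271254}$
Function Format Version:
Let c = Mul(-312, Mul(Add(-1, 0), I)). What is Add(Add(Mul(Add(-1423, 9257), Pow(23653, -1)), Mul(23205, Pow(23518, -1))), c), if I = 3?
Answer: Rational(521403001621, 556271254) ≈ 937.32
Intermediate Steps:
c = 936 (c = Mul(-312, Mul(Add(-1, 0), 3)) = Mul(-312, Mul(-1, 3)) = Mul(-312, -3) = 936)
Add(Add(Mul(Add(-1423, 9257), Pow(23653, -1)), Mul(23205, Pow(23518, -1))), c) = Add(Add(Mul(Add(-1423, 9257), Pow(23653, -1)), Mul(23205, Pow(23518, -1))), 936) = Add(Add(Mul(7834, Rational(1, 23653)), Mul(23205, Rational(1, 23518))), 936) = Add(Add(Rational(7834, 23653), Rational(23205, 23518)), 936) = Add(Rational(733107877, 556271254), 936) = Rational(521403001621, 556271254)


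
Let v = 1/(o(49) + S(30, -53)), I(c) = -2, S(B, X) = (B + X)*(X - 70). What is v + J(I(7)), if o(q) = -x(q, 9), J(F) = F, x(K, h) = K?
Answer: -5559/2780 ≈ -1.9996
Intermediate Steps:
S(B, X) = (-70 + X)*(B + X) (S(B, X) = (B + X)*(-70 + X) = (-70 + X)*(B + X))
o(q) = -q
v = 1/2780 (v = 1/(-1*49 + ((-53)² - 70*30 - 70*(-53) + 30*(-53))) = 1/(-49 + (2809 - 2100 + 3710 - 1590)) = 1/(-49 + 2829) = 1/2780 ≈ 0.00035971)
v + J(I(7)) = 1/2780 - 2 = -5559/2780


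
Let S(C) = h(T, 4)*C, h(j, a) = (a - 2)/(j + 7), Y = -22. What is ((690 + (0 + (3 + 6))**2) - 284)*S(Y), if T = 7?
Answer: -10714/7 ≈ -1530.6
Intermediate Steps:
h(j, a) = (-2 + a)/(7 + j)
S(C) = C/7 (S(C) = ((-2 + 4)/(7 + 7))*C = (2/14)*C = ((1/14)*2)*C = C/7)
((690 + (0 + (3 + 6))**2) - 284)*S(Y) = ((690 + (0 + (3 + 6))**2) - 284)*((1/7)*(-22)) = ((690 + (0 + 9)**2) - 284)*(-22/7) = ((690 + 9**2) - 284)*(-22/7) = ((690 + 81) - 284)*(-22/7) = (771 - 284)*(-22/7) = 487*(-22/7) = -10714/7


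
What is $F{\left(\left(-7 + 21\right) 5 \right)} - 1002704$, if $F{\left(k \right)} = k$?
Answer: $-1002634$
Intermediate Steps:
$F{\left(\left(-7 + 21\right) 5 \right)} - 1002704 = \left(-7 + 21\right) 5 - 1002704 = 14 \cdot 5 - 1002704 = 70 - 1002704 = -1002634$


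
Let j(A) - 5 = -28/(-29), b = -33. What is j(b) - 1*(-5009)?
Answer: 145434/29 ≈ 5015.0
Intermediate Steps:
j(A) = 173/29 (j(A) = 5 - 28/(-29) = 5 - 28*(-1/29) = 5 + 28/29 = 173/29)
j(b) - 1*(-5009) = 173/29 - 1*(-5009) = 173/29 + 5009 = 145434/29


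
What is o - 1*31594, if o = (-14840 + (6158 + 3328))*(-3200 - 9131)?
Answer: 65988580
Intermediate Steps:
o = 66020174 (o = (-14840 + 9486)*(-12331) = -5354*(-12331) = 66020174)
o - 1*31594 = 66020174 - 1*31594 = 66020174 - 31594 = 65988580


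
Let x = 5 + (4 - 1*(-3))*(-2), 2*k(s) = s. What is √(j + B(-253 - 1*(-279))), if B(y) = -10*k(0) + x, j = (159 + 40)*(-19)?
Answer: I*√3790 ≈ 61.563*I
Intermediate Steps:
k(s) = s/2
x = -9 (x = 5 + (4 + 3)*(-2) = 5 + 7*(-2) = 5 - 14 = -9)
j = -3781 (j = 199*(-19) = -3781)
B(y) = -9 (B(y) = -5*0 - 9 = -10*0 - 9 = 0 - 9 = -9)
√(j + B(-253 - 1*(-279))) = √(-3781 - 9) = √(-3790) = I*√3790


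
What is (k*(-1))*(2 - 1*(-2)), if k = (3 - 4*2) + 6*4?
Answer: -76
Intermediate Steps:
k = 19 (k = (3 - 8) + 24 = -5 + 24 = 19)
(k*(-1))*(2 - 1*(-2)) = (19*(-1))*(2 - 1*(-2)) = -19*(2 + 2) = -19*4 = -76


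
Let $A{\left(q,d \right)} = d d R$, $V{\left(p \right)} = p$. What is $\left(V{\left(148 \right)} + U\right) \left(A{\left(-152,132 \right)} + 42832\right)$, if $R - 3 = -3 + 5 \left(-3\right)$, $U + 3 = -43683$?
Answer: $9514272064$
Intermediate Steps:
$U = -43686$ ($U = -3 - 43683 = -43686$)
$R = -15$ ($R = 3 + \left(-3 + 5 \left(-3\right)\right) = 3 - 18 = -15$)
$A{\left(q,d \right)} = - 15 d^{2}$ ($A{\left(q,d \right)} = d d \left(-15\right) = d^{2} \left(-15\right) = - 15 d^{2}$)
$\left(V{\left(148 \right)} + U\right) \left(A{\left(-152,132 \right)} + 42832\right) = \left(148 - 43686\right) \left(- 15 \cdot 132^{2} + 42832\right) = - 43538 \left(\left(-15\right) 17424 + 42832\right) = - 43538 \left(-261360 + 42832\right) = \left(-43538\right) \left(-218528\right) = 9514272064$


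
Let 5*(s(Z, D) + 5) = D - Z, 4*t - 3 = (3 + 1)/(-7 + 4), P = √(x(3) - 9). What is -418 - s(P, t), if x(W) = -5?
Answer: -4957/12 + I*√14/5 ≈ -413.08 + 0.74833*I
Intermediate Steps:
P = I*√14 (P = √(-5 - 9) = √(-14) = I*√14 ≈ 3.7417*I)
t = 5/12 (t = ¾ + ((3 + 1)/(-7 + 4))/4 = ¾ + (4/(-3))/4 = ¾ + (4*(-⅓))/4 = ¾ + (¼)*(-4/3) = ¾ - ⅓ = 5/12 ≈ 0.41667)
s(Z, D) = -5 - Z/5 + D/5 (s(Z, D) = -5 + (D - Z)/5 = -5 + (-Z/5 + D/5) = -5 - Z/5 + D/5)
-418 - s(P, t) = -418 - (-5 - I*√14/5 + (⅕)*(5/12)) = -418 - (-5 - I*√14/5 + 1/12) = -418 - (-59/12 - I*√14/5) = -418 + (59/12 + I*√14/5) = -4957/12 + I*√14/5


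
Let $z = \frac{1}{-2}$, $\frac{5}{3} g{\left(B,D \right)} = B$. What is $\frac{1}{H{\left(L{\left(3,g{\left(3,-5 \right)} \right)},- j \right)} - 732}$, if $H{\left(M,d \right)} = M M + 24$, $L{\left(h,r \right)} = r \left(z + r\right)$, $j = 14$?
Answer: $- \frac{2500}{1756311} \approx -0.0014234$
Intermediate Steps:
$g{\left(B,D \right)} = \frac{3 B}{5}$
$z = - \frac{1}{2} \approx -0.5$
$L{\left(h,r \right)} = r \left(- \frac{1}{2} + r\right)$
$H{\left(M,d \right)} = 24 + M^{2}$ ($H{\left(M,d \right)} = M^{2} + 24 = 24 + M^{2}$)
$\frac{1}{H{\left(L{\left(3,g{\left(3,-5 \right)} \right)},- j \right)} - 732} = \frac{1}{\left(24 + \left(\frac{3}{5} \cdot 3 \left(- \frac{1}{2} + \frac{3}{5} \cdot 3\right)\right)^{2}\right) - 732} = \frac{1}{\left(24 + \left(\frac{9 \left(- \frac{1}{2} + \frac{9}{5}\right)}{5}\right)^{2}\right) - 732} = \frac{1}{\left(24 + \left(\frac{9}{5} \cdot \frac{13}{10}\right)^{2}\right) - 732} = \frac{1}{\left(24 + \left(\frac{117}{50}\right)^{2}\right) - 732} = \frac{1}{\left(24 + \frac{13689}{2500}\right) - 732} = \frac{1}{\frac{73689}{2500} - 732} = \frac{1}{- \frac{1756311}{2500}} = - \frac{2500}{1756311}$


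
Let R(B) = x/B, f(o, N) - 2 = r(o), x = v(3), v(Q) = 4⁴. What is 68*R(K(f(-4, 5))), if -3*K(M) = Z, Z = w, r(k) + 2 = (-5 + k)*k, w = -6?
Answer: 8704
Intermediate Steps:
v(Q) = 256
x = 256
r(k) = -2 + k*(-5 + k) (r(k) = -2 + (-5 + k)*k = -2 + k*(-5 + k))
f(o, N) = o² - 5*o (f(o, N) = 2 + (-2 + o² - 5*o) = o² - 5*o)
Z = -6
K(M) = 2 (K(M) = -⅓*(-6) = 2)
R(B) = 256/B
68*R(K(f(-4, 5))) = 68*(256/2) = 68*(256*(½)) = 68*128 = 8704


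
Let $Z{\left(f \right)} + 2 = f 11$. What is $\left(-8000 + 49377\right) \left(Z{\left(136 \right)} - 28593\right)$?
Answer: $-1121275323$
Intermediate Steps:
$Z{\left(f \right)} = -2 + 11 f$ ($Z{\left(f \right)} = -2 + f 11 = -2 + 11 f$)
$\left(-8000 + 49377\right) \left(Z{\left(136 \right)} - 28593\right) = \left(-8000 + 49377\right) \left(\left(-2 + 11 \cdot 136\right) - 28593\right) = 41377 \left(\left(-2 + 1496\right) - 28593\right) = 41377 \left(1494 - 28593\right) = 41377 \left(-27099\right) = -1121275323$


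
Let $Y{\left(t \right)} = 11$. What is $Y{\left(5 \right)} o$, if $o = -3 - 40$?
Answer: $-473$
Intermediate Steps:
$o = -43$ ($o = -3 - 40 = -43$)
$Y{\left(5 \right)} o = 11 \left(-43\right) = -473$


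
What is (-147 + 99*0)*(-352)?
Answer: 51744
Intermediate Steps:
(-147 + 99*0)*(-352) = (-147 + 0)*(-352) = -147*(-352) = 51744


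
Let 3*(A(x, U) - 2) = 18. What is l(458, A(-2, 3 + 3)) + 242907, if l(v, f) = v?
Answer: 243365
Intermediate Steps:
A(x, U) = 8 (A(x, U) = 2 + (⅓)*18 = 2 + 6 = 8)
l(458, A(-2, 3 + 3)) + 242907 = 458 + 242907 = 243365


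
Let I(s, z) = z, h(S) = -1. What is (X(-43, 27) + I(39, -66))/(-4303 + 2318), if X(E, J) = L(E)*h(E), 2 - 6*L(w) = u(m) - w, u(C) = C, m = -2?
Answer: 119/3970 ≈ 0.029975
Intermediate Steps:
L(w) = ⅔ + w/6 (L(w) = ⅓ - (-2 - w)/6 = ⅓ + (⅓ + w/6) = ⅔ + w/6)
X(E, J) = -⅔ - E/6 (X(E, J) = (⅔ + E/6)*(-1) = -⅔ - E/6)
(X(-43, 27) + I(39, -66))/(-4303 + 2318) = ((-⅔ - ⅙*(-43)) - 66)/(-4303 + 2318) = ((-⅔ + 43/6) - 66)/(-1985) = (13/2 - 66)*(-1/1985) = -119/2*(-1/1985) = 119/3970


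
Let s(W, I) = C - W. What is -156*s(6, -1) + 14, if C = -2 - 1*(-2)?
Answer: 950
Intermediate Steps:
C = 0 (C = -2 + 2 = 0)
s(W, I) = -W (s(W, I) = 0 - W = -W)
-156*s(6, -1) + 14 = -(-156)*6 + 14 = -156*(-6) + 14 = 936 + 14 = 950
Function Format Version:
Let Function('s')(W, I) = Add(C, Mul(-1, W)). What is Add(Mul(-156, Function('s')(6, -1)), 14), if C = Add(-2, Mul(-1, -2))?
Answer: 950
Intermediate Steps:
C = 0 (C = Add(-2, 2) = 0)
Function('s')(W, I) = Mul(-1, W) (Function('s')(W, I) = Add(0, Mul(-1, W)) = Mul(-1, W))
Add(Mul(-156, Function('s')(6, -1)), 14) = Add(Mul(-156, Mul(-1, 6)), 14) = Add(Mul(-156, -6), 14) = Add(936, 14) = 950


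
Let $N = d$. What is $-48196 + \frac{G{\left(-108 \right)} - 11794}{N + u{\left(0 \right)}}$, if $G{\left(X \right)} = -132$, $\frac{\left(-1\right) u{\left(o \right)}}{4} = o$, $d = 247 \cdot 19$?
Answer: $- \frac{226195754}{4693} \approx -48199.0$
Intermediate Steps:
$d = 4693$
$u{\left(o \right)} = - 4 o$
$N = 4693$
$-48196 + \frac{G{\left(-108 \right)} - 11794}{N + u{\left(0 \right)}} = -48196 + \frac{-132 - 11794}{4693 - 0} = -48196 - \frac{11926}{4693 + 0} = -48196 - \frac{11926}{4693} = - \frac{226195754}{4693}$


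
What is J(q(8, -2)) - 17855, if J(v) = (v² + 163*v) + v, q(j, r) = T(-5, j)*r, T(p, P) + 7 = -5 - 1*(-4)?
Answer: -14975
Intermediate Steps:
T(p, P) = -8 (T(p, P) = -7 + (-5 - 1*(-4)) = -7 + (-5 + 4) = -7 - 1 = -8)
q(j, r) = -8*r
J(v) = v² + 164*v
J(q(8, -2)) - 17855 = (-8*(-2))*(164 - 8*(-2)) - 17855 = 16*(164 + 16) - 17855 = 16*180 - 17855 = 2880 - 17855 = -14975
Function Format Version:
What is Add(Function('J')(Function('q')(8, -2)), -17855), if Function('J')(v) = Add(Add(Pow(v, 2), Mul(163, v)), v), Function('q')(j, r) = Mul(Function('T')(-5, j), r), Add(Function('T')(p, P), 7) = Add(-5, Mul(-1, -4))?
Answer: -14975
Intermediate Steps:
Function('T')(p, P) = -8 (Function('T')(p, P) = Add(-7, Add(-5, Mul(-1, -4))) = Add(-7, Add(-5, 4)) = Add(-7, -1) = -8)
Function('q')(j, r) = Mul(-8, r)
Function('J')(v) = Add(Pow(v, 2), Mul(164, v))
Add(Function('J')(Function('q')(8, -2)), -17855) = Add(Mul(Mul(-8, -2), Add(164, Mul(-8, -2))), -17855) = Add(Mul(16, Add(164, 16)), -17855) = Add(Mul(16, 180), -17855) = Add(2880, -17855) = -14975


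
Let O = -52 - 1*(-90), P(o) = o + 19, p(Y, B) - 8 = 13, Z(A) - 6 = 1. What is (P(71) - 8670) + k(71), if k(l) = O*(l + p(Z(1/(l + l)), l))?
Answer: -5084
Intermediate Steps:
Z(A) = 7 (Z(A) = 6 + 1 = 7)
p(Y, B) = 21 (p(Y, B) = 8 + 13 = 21)
P(o) = 19 + o
O = 38 (O = -52 + 90 = 38)
k(l) = 798 + 38*l (k(l) = 38*(l + 21) = 38*(21 + l) = 798 + 38*l)
(P(71) - 8670) + k(71) = ((19 + 71) - 8670) + (798 + 38*71) = (90 - 8670) + (798 + 2698) = -8580 + 3496 = -5084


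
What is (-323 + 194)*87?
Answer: -11223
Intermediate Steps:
(-323 + 194)*87 = -129*87 = -11223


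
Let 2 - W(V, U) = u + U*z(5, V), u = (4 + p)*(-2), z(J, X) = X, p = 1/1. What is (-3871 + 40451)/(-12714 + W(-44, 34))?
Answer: -18290/5603 ≈ -3.2643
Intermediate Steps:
p = 1
u = -10 (u = (4 + 1)*(-2) = 5*(-2) = -10)
W(V, U) = 12 - U*V (W(V, U) = 2 - (-10 + U*V) = 2 + (10 - U*V) = 12 - U*V)
(-3871 + 40451)/(-12714 + W(-44, 34)) = (-3871 + 40451)/(-12714 + (12 - 1*34*(-44))) = 36580/(-12714 + (12 + 1496)) = 36580/(-12714 + 1508) = 36580/(-11206) = 36580*(-1/11206) = -18290/5603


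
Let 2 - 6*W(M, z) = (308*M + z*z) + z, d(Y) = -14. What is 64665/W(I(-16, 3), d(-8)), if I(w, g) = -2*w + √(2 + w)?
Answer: -162244485/4252058 + 4979205*I*√14/4252058 ≈ -38.157 + 4.3815*I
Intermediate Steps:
I(w, g) = √(2 + w) - 2*w
W(M, z) = ⅓ - 154*M/3 - z/6 - z²/6 (W(M, z) = ⅓ - ((308*M + z*z) + z)/6 = ⅓ - ((308*M + z²) + z)/6 = ⅓ - ((z² + 308*M) + z)/6 = ⅓ - (z + z² + 308*M)/6 = ⅓ + (-154*M/3 - z/6 - z²/6) = ⅓ - 154*M/3 - z/6 - z²/6)
64665/W(I(-16, 3), d(-8)) = 64665/(⅓ - 154*(√(2 - 16) - 2*(-16))/3 - ⅙*(-14) - ⅙*(-14)²) = 64665/(⅓ - 154*(√(-14) + 32)/3 + 7/3 - ⅙*196) = 64665/(⅓ - 154*(I*√14 + 32)/3 + 7/3 - 98/3) = 64665/(⅓ - 154*(32 + I*√14)/3 + 7/3 - 98/3) = 64665/(⅓ + (-4928/3 - 154*I*√14/3) + 7/3 - 98/3) = 64665/(-5018/3 - 154*I*√14/3)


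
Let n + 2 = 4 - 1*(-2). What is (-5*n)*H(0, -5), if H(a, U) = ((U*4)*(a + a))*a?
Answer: 0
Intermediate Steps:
H(a, U) = 8*U*a² (H(a, U) = ((4*U)*(2*a))*a = (8*U*a)*a = 8*U*a²)
n = 4 (n = -2 + (4 - 1*(-2)) = -2 + (4 + 2) = -2 + 6 = 4)
(-5*n)*H(0, -5) = (-5*4)*(8*(-5)*0²) = -160*(-5)*0 = -20*0 = 0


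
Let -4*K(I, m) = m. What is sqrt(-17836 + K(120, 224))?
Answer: 6*I*sqrt(497) ≈ 133.76*I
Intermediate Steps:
K(I, m) = -m/4
sqrt(-17836 + K(120, 224)) = sqrt(-17836 - 1/4*224) = sqrt(-17836 - 56) = sqrt(-17892) = 6*I*sqrt(497)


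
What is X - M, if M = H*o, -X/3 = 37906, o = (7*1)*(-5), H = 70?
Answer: -111268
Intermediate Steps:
o = -35 (o = 7*(-5) = -35)
X = -113718 (X = -3*37906 = -113718)
M = -2450 (M = 70*(-35) = -2450)
X - M = -113718 - 1*(-2450) = -113718 + 2450 = -111268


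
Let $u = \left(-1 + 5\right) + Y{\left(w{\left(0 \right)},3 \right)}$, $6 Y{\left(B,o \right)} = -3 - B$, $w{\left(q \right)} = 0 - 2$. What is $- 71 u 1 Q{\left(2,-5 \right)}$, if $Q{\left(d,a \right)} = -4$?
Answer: $\frac{3266}{3} \approx 1088.7$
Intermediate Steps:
$w{\left(q \right)} = -2$
$Y{\left(B,o \right)} = - \frac{1}{2} - \frac{B}{6}$ ($Y{\left(B,o \right)} = \frac{-3 - B}{6} = - \frac{1}{2} - \frac{B}{6}$)
$u = \frac{23}{6}$ ($u = \left(-1 + 5\right) - \frac{1}{6} = 4 + \left(- \frac{1}{2} + \frac{1}{3}\right) = 4 - \frac{1}{6} = \frac{23}{6} \approx 3.8333$)
$- 71 u 1 Q{\left(2,-5 \right)} = - 71 \cdot \frac{23}{6} \cdot 1 \left(-4\right) = - 71 \cdot \frac{23}{6} \left(-4\right) = \left(-71\right) \left(- \frac{46}{3}\right) = \frac{3266}{3}$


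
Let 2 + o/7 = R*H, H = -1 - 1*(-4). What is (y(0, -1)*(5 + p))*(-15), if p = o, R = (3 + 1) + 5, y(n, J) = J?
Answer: 2700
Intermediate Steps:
H = 3 (H = -1 + 4 = 3)
R = 9 (R = 4 + 5 = 9)
o = 175 (o = -14 + 7*(9*3) = -14 + 7*27 = -14 + 189 = 175)
p = 175
(y(0, -1)*(5 + p))*(-15) = -(5 + 175)*(-15) = -1*180*(-15) = -180*(-15) = 2700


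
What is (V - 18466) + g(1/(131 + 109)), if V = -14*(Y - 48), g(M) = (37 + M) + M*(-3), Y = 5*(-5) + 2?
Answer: -2092201/120 ≈ -17435.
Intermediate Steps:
Y = -23 (Y = -25 + 2 = -23)
g(M) = 37 - 2*M (g(M) = (37 + M) - 3*M = 37 - 2*M)
V = 994 (V = -14*(-23 - 48) = -14*(-71) = 994)
(V - 18466) + g(1/(131 + 109)) = (994 - 18466) + (37 - 2/(131 + 109)) = -17472 + (37 - 2/240) = -17472 + (37 - 2*1/240) = -17472 + (37 - 1/120) = -17472 + 4439/120 = -2092201/120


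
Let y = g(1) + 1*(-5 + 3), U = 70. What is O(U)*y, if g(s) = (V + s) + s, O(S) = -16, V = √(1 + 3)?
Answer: -32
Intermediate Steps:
V = 2 (V = √4 = 2)
g(s) = 2 + 2*s (g(s) = (2 + s) + s = 2 + 2*s)
y = 2 (y = (2 + 2*1) + 1*(-5 + 3) = (2 + 2) + 1*(-2) = 4 - 2 = 2)
O(U)*y = -16*2 = -32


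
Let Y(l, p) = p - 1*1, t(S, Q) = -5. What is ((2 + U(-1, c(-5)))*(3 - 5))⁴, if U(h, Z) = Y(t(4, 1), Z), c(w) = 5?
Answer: 20736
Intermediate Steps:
Y(l, p) = -1 + p (Y(l, p) = p - 1 = -1 + p)
U(h, Z) = -1 + Z
((2 + U(-1, c(-5)))*(3 - 5))⁴ = ((2 + (-1 + 5))*(3 - 5))⁴ = ((2 + 4)*(-2))⁴ = (6*(-2))⁴ = (-12)⁴ = 20736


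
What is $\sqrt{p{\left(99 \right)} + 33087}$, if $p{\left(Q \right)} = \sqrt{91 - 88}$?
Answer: $\sqrt{33087 + \sqrt{3}} \approx 181.9$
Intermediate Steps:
$p{\left(Q \right)} = \sqrt{3}$
$\sqrt{p{\left(99 \right)} + 33087} = \sqrt{\sqrt{3} + 33087} = \sqrt{33087 + \sqrt{3}}$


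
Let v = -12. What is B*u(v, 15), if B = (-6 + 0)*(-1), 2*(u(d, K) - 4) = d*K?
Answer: -516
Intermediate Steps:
u(d, K) = 4 + K*d/2 (u(d, K) = 4 + (d*K)/2 = 4 + (K*d)/2 = 4 + K*d/2)
B = 6 (B = -6*(-1) = 6)
B*u(v, 15) = 6*(4 + (½)*15*(-12)) = 6*(4 - 90) = 6*(-86) = -516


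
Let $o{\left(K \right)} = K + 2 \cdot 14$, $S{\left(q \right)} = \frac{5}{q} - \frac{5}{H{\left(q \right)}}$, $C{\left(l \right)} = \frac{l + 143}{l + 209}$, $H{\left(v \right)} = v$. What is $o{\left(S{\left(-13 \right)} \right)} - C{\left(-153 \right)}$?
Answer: $\frac{789}{28} \approx 28.179$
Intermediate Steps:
$C{\left(l \right)} = \frac{143 + l}{209 + l}$
$S{\left(q \right)} = 0$ ($S{\left(q \right)} = \frac{5}{q} - \frac{5}{q} = 0$)
$o{\left(K \right)} = 28 + K$ ($o{\left(K \right)} = K + 28 = 28 + K$)
$o{\left(S{\left(-13 \right)} \right)} - C{\left(-153 \right)} = \left(28 + 0\right) - \frac{143 - 153}{209 - 153} = 28 - \frac{1}{56} \left(-10\right) = 28 - - \frac{5}{28} = 28 + \frac{5}{28} = \frac{789}{28}$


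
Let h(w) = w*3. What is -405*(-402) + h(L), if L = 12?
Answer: 162846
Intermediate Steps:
h(w) = 3*w
-405*(-402) + h(L) = -405*(-402) + 3*12 = 162810 + 36 = 162846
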